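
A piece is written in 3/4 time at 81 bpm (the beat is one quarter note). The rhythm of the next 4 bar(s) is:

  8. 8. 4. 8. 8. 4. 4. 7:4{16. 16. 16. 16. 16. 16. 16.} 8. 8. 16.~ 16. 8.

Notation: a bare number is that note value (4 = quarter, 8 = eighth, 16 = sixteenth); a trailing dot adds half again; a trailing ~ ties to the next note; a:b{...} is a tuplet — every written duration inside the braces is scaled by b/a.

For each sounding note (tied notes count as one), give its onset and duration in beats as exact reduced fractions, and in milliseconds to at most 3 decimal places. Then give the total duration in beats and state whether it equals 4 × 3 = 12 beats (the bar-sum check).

1) 0.0ms=0b +555.556ms=3/4b
2) 555.556ms=3/4b +555.556ms=3/4b
3) 1111.111ms=3/2b +1111.111ms=3/2b
4) 2222.222ms=3b +555.556ms=3/4b
5) 2777.778ms=15/4b +555.556ms=3/4b
6) 3333.333ms=9/2b +1111.111ms=3/2b
7) 4444.444ms=6b +1111.111ms=3/2b
8) 5555.556ms=15/2b +158.73ms=3/14b
9) 5714.286ms=54/7b +158.73ms=3/14b
10) 5873.016ms=111/14b +158.73ms=3/14b
11) 6031.746ms=57/7b +158.73ms=3/14b
12) 6190.476ms=117/14b +158.73ms=3/14b
13) 6349.206ms=60/7b +158.73ms=3/14b
14) 6507.937ms=123/14b +158.73ms=3/14b
15) 6666.667ms=9b +555.556ms=3/4b
16) 7222.222ms=39/4b +555.556ms=3/4b
17) 7777.778ms=21/2b +555.556ms=3/4b
18) 8333.333ms=45/4b +555.556ms=3/4b
Σ=12b of 12 (81bpm 3/4) — PASS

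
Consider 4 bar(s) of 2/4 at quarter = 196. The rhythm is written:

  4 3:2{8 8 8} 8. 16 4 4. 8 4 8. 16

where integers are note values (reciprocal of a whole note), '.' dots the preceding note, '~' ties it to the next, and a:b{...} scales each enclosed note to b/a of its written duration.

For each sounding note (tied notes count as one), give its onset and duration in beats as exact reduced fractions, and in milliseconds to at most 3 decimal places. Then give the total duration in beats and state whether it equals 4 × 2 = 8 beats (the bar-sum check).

1) 0.0ms=0b +306.122ms=1b
2) 306.122ms=1b +102.041ms=1/3b
3) 408.163ms=4/3b +102.041ms=1/3b
4) 510.204ms=5/3b +102.041ms=1/3b
5) 612.245ms=2b +229.592ms=3/4b
6) 841.837ms=11/4b +76.531ms=1/4b
7) 918.367ms=3b +306.122ms=1b
8) 1224.49ms=4b +459.184ms=3/2b
9) 1683.673ms=11/2b +153.061ms=1/2b
10) 1836.735ms=6b +306.122ms=1b
11) 2142.857ms=7b +229.592ms=3/4b
12) 2372.449ms=31/4b +76.531ms=1/4b
Σ=8b of 8 (196bpm 2/4) — PASS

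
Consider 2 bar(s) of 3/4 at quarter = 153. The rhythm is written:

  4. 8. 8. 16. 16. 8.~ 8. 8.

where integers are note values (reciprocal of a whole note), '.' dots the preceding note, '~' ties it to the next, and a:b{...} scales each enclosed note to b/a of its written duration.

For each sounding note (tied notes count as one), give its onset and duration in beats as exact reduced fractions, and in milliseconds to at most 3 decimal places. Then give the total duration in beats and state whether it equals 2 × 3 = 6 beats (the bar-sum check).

1) 0.0ms=0b +588.235ms=3/2b
2) 588.235ms=3/2b +294.118ms=3/4b
3) 882.353ms=9/4b +294.118ms=3/4b
4) 1176.471ms=3b +147.059ms=3/8b
5) 1323.529ms=27/8b +147.059ms=3/8b
6) 1470.588ms=15/4b +588.235ms=3/2b
7) 2058.824ms=21/4b +294.118ms=3/4b
Σ=6b of 6 (153bpm 3/4) — PASS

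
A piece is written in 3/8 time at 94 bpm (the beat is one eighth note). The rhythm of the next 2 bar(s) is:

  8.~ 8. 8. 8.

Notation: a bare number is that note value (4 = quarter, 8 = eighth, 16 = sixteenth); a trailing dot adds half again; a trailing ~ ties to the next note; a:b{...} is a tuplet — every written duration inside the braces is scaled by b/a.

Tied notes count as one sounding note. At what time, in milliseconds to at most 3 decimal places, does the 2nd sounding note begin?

1. 0.0ms @ 0 + 1914.894ms (3)
2. 1914.894ms @ 3 + 957.447ms (3/2)
3. 2872.34ms @ 9/2 + 957.447ms (3/2)

note 2 onset = 3b = 1914.894ms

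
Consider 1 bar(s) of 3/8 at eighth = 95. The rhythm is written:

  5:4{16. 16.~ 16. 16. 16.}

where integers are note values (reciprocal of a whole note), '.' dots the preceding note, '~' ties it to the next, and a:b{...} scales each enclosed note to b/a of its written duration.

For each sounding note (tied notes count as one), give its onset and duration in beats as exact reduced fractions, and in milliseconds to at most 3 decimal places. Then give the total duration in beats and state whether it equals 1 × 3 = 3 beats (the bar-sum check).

1) 0.0ms=0b +378.947ms=3/5b
2) 378.947ms=3/5b +757.895ms=6/5b
3) 1136.842ms=9/5b +378.947ms=3/5b
4) 1515.789ms=12/5b +378.947ms=3/5b
Σ=3b of 3 (95bpm 3/8) — PASS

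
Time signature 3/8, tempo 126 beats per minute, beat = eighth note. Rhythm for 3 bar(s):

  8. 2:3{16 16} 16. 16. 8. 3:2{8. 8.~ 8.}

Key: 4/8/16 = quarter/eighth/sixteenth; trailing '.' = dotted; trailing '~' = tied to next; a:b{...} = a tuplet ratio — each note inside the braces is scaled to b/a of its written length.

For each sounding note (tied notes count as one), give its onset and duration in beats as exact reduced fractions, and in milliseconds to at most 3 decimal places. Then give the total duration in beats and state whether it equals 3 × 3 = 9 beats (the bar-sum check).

1) 0.0ms=0b +714.286ms=3/2b
2) 714.286ms=3/2b +357.143ms=3/4b
3) 1071.429ms=9/4b +357.143ms=3/4b
4) 1428.571ms=3b +357.143ms=3/4b
5) 1785.714ms=15/4b +357.143ms=3/4b
6) 2142.857ms=9/2b +714.286ms=3/2b
7) 2857.143ms=6b +476.19ms=1b
8) 3333.333ms=7b +952.381ms=2b
Σ=9b of 9 (126bpm 3/8) — PASS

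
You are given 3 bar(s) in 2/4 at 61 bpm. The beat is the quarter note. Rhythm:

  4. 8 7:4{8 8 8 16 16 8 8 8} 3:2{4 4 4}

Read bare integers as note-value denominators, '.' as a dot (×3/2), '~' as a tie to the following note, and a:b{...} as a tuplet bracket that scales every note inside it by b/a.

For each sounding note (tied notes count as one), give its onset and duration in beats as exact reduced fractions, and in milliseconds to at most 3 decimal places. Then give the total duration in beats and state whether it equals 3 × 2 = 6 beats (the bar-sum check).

1) 0.0ms=0b +1475.41ms=3/2b
2) 1475.41ms=3/2b +491.803ms=1/2b
3) 1967.213ms=2b +281.03ms=2/7b
4) 2248.244ms=16/7b +281.03ms=2/7b
5) 2529.274ms=18/7b +281.03ms=2/7b
6) 2810.304ms=20/7b +140.515ms=1/7b
7) 2950.82ms=3b +140.515ms=1/7b
8) 3091.335ms=22/7b +281.03ms=2/7b
9) 3372.365ms=24/7b +281.03ms=2/7b
10) 3653.396ms=26/7b +281.03ms=2/7b
11) 3934.426ms=4b +655.738ms=2/3b
12) 4590.164ms=14/3b +655.738ms=2/3b
13) 5245.902ms=16/3b +655.738ms=2/3b
Σ=6b of 6 (61bpm 2/4) — PASS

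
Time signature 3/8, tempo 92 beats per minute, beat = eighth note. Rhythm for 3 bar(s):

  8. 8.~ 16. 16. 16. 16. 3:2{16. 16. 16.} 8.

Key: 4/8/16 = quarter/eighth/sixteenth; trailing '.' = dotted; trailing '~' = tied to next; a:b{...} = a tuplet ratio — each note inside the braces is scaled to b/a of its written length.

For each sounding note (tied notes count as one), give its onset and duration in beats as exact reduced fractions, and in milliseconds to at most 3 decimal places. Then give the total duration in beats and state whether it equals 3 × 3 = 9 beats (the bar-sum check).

1) 0.0ms=0b +978.261ms=3/2b
2) 978.261ms=3/2b +1467.391ms=9/4b
3) 2445.652ms=15/4b +489.13ms=3/4b
4) 2934.783ms=9/2b +489.13ms=3/4b
5) 3423.913ms=21/4b +489.13ms=3/4b
6) 3913.043ms=6b +326.087ms=1/2b
7) 4239.13ms=13/2b +326.087ms=1/2b
8) 4565.217ms=7b +326.087ms=1/2b
9) 4891.304ms=15/2b +978.261ms=3/2b
Σ=9b of 9 (92bpm 3/8) — PASS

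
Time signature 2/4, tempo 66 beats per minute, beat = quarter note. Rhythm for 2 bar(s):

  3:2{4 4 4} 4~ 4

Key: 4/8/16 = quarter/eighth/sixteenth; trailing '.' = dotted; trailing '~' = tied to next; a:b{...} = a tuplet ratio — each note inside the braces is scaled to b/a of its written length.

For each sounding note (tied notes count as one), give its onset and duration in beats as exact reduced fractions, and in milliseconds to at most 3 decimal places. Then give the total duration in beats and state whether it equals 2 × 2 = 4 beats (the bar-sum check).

1) 0.0ms=0b +606.061ms=2/3b
2) 606.061ms=2/3b +606.061ms=2/3b
3) 1212.121ms=4/3b +606.061ms=2/3b
4) 1818.182ms=2b +1818.182ms=2b
Σ=4b of 4 (66bpm 2/4) — PASS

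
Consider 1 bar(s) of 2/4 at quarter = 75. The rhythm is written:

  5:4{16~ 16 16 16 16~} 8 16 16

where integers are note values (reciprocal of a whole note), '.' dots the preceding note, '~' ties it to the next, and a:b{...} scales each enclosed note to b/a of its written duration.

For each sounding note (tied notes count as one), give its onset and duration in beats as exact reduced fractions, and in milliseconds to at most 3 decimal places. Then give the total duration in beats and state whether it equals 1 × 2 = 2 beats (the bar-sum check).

1) 0.0ms=0b +320.0ms=2/5b
2) 320.0ms=2/5b +160.0ms=1/5b
3) 480.0ms=3/5b +160.0ms=1/5b
4) 640.0ms=4/5b +560.0ms=7/10b
5) 1200.0ms=3/2b +200.0ms=1/4b
6) 1400.0ms=7/4b +200.0ms=1/4b
Σ=2b of 2 (75bpm 2/4) — PASS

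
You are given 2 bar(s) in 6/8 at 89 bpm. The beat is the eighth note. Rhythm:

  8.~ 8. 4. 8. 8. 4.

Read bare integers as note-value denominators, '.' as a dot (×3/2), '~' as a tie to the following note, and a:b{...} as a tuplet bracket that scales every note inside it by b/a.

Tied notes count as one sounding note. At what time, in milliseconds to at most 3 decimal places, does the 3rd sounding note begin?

note 3 onset = 6b = 4044.944ms

1. 0.0ms @ 0 + 2022.472ms (3)
2. 2022.472ms @ 3 + 2022.472ms (3)
3. 4044.944ms @ 6 + 1011.236ms (3/2)
4. 5056.18ms @ 15/2 + 1011.236ms (3/2)
5. 6067.416ms @ 9 + 2022.472ms (3)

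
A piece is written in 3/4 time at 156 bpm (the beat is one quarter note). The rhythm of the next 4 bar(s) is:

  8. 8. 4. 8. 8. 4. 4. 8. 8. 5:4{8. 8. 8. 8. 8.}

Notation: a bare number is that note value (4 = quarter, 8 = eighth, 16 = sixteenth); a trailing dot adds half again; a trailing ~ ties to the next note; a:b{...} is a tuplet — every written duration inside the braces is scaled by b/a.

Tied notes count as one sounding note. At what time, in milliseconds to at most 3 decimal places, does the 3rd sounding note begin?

note 3 onset = 3/2b = 576.923ms

1. 0.0ms @ 0 + 288.462ms (3/4)
2. 288.462ms @ 3/4 + 288.462ms (3/4)
3. 576.923ms @ 3/2 + 576.923ms (3/2)
4. 1153.846ms @ 3 + 288.462ms (3/4)
5. 1442.308ms @ 15/4 + 288.462ms (3/4)
6. 1730.769ms @ 9/2 + 576.923ms (3/2)
7. 2307.692ms @ 6 + 576.923ms (3/2)
8. 2884.615ms @ 15/2 + 288.462ms (3/4)
9. 3173.077ms @ 33/4 + 288.462ms (3/4)
10. 3461.538ms @ 9 + 230.769ms (3/5)
11. 3692.308ms @ 48/5 + 230.769ms (3/5)
12. 3923.077ms @ 51/5 + 230.769ms (3/5)
13. 4153.846ms @ 54/5 + 230.769ms (3/5)
14. 4384.615ms @ 57/5 + 230.769ms (3/5)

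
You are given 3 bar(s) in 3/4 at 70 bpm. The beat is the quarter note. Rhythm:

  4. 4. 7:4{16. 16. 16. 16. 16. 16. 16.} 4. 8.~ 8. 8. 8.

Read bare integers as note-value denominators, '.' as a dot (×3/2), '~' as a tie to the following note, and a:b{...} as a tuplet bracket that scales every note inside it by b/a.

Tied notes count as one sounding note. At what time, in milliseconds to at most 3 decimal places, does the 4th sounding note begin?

note 4 onset = 45/14b = 2755.102ms

1. 0.0ms @ 0 + 1285.714ms (3/2)
2. 1285.714ms @ 3/2 + 1285.714ms (3/2)
3. 2571.429ms @ 3 + 183.673ms (3/14)
4. 2755.102ms @ 45/14 + 183.673ms (3/14)
5. 2938.776ms @ 24/7 + 183.673ms (3/14)
6. 3122.449ms @ 51/14 + 183.673ms (3/14)
7. 3306.122ms @ 27/7 + 183.673ms (3/14)
8. 3489.796ms @ 57/14 + 183.673ms (3/14)
9. 3673.469ms @ 30/7 + 183.673ms (3/14)
10. 3857.143ms @ 9/2 + 1285.714ms (3/2)
11. 5142.857ms @ 6 + 1285.714ms (3/2)
12. 6428.571ms @ 15/2 + 642.857ms (3/4)
13. 7071.429ms @ 33/4 + 642.857ms (3/4)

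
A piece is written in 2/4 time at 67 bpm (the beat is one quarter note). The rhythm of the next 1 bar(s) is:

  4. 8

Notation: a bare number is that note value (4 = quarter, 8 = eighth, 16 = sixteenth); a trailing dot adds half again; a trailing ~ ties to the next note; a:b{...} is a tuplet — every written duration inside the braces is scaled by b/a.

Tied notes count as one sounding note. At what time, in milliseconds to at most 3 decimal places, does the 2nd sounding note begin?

note 2 onset = 3/2b = 1343.284ms

1. 0.0ms @ 0 + 1343.284ms (3/2)
2. 1343.284ms @ 3/2 + 447.761ms (1/2)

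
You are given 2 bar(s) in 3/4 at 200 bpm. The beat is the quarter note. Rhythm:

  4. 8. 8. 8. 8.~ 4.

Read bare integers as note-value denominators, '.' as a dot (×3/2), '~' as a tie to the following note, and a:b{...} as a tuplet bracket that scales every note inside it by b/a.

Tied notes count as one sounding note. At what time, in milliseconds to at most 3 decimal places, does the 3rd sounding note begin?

1. 0.0ms @ 0 + 450.0ms (3/2)
2. 450.0ms @ 3/2 + 225.0ms (3/4)
3. 675.0ms @ 9/4 + 225.0ms (3/4)
4. 900.0ms @ 3 + 225.0ms (3/4)
5. 1125.0ms @ 15/4 + 675.0ms (9/4)

note 3 onset = 9/4b = 675.0ms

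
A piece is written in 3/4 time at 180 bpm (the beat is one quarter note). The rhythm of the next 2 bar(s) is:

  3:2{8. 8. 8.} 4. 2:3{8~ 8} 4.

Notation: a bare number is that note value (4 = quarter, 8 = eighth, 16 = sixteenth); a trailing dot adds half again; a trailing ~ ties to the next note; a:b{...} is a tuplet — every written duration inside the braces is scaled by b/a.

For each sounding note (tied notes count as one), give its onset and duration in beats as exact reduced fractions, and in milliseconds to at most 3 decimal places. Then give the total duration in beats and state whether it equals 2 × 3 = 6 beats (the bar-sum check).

1) 0.0ms=0b +166.667ms=1/2b
2) 166.667ms=1/2b +166.667ms=1/2b
3) 333.333ms=1b +166.667ms=1/2b
4) 500.0ms=3/2b +500.0ms=3/2b
5) 1000.0ms=3b +500.0ms=3/2b
6) 1500.0ms=9/2b +500.0ms=3/2b
Σ=6b of 6 (180bpm 3/4) — PASS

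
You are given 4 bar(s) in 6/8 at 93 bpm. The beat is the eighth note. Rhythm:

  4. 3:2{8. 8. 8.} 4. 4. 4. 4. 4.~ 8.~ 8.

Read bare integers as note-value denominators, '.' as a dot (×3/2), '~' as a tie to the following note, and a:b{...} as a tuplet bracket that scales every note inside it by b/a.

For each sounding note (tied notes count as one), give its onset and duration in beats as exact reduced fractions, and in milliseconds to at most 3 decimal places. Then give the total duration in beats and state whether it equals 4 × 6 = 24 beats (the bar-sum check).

1) 0.0ms=0b +1935.484ms=3b
2) 1935.484ms=3b +645.161ms=1b
3) 2580.645ms=4b +645.161ms=1b
4) 3225.806ms=5b +645.161ms=1b
5) 3870.968ms=6b +1935.484ms=3b
6) 5806.452ms=9b +1935.484ms=3b
7) 7741.935ms=12b +1935.484ms=3b
8) 9677.419ms=15b +1935.484ms=3b
9) 11612.903ms=18b +3870.968ms=6b
Σ=24b of 24 (93bpm 6/8) — PASS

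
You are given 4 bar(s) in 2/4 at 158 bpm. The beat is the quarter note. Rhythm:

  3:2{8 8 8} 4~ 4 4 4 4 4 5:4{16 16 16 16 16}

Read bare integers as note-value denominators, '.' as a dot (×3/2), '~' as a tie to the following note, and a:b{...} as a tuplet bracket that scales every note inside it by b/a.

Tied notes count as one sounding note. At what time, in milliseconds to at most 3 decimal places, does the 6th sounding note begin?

note 6 onset = 4b = 1518.987ms

1. 0.0ms @ 0 + 126.582ms (1/3)
2. 126.582ms @ 1/3 + 126.582ms (1/3)
3. 253.165ms @ 2/3 + 126.582ms (1/3)
4. 379.747ms @ 1 + 759.494ms (2)
5. 1139.241ms @ 3 + 379.747ms (1)
6. 1518.987ms @ 4 + 379.747ms (1)
7. 1898.734ms @ 5 + 379.747ms (1)
8. 2278.481ms @ 6 + 379.747ms (1)
9. 2658.228ms @ 7 + 75.949ms (1/5)
10. 2734.177ms @ 36/5 + 75.949ms (1/5)
11. 2810.127ms @ 37/5 + 75.949ms (1/5)
12. 2886.076ms @ 38/5 + 75.949ms (1/5)
13. 2962.025ms @ 39/5 + 75.949ms (1/5)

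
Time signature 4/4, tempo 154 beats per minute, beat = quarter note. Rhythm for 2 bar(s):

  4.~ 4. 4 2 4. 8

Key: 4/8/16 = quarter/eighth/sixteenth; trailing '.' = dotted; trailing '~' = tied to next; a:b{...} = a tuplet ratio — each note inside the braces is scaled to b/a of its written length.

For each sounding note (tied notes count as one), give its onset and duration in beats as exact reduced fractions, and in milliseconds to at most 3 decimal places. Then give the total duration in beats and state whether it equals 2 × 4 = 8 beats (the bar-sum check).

1) 0.0ms=0b +1168.831ms=3b
2) 1168.831ms=3b +389.61ms=1b
3) 1558.442ms=4b +779.221ms=2b
4) 2337.662ms=6b +584.416ms=3/2b
5) 2922.078ms=15/2b +194.805ms=1/2b
Σ=8b of 8 (154bpm 4/4) — PASS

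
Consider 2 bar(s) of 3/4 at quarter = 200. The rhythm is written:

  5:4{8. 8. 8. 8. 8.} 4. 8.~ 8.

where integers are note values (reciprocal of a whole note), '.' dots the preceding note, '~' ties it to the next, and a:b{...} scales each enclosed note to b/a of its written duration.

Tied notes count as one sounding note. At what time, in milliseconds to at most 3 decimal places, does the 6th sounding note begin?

1. 0.0ms @ 0 + 180.0ms (3/5)
2. 180.0ms @ 3/5 + 180.0ms (3/5)
3. 360.0ms @ 6/5 + 180.0ms (3/5)
4. 540.0ms @ 9/5 + 180.0ms (3/5)
5. 720.0ms @ 12/5 + 180.0ms (3/5)
6. 900.0ms @ 3 + 450.0ms (3/2)
7. 1350.0ms @ 9/2 + 450.0ms (3/2)

note 6 onset = 3b = 900.0ms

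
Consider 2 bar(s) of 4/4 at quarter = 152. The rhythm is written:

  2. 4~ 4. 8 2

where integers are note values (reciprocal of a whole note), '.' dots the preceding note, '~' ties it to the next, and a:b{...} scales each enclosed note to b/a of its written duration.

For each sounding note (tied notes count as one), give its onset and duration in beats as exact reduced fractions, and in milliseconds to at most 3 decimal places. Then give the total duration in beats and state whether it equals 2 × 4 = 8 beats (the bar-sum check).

1) 0.0ms=0b +1184.211ms=3b
2) 1184.211ms=3b +986.842ms=5/2b
3) 2171.053ms=11/2b +197.368ms=1/2b
4) 2368.421ms=6b +789.474ms=2b
Σ=8b of 8 (152bpm 4/4) — PASS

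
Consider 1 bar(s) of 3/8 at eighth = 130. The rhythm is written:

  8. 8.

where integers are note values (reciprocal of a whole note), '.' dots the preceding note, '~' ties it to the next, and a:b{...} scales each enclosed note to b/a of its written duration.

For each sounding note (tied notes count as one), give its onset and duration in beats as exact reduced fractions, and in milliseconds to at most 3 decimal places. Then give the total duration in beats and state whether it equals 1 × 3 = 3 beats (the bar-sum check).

1) 0.0ms=0b +692.308ms=3/2b
2) 692.308ms=3/2b +692.308ms=3/2b
Σ=3b of 3 (130bpm 3/8) — PASS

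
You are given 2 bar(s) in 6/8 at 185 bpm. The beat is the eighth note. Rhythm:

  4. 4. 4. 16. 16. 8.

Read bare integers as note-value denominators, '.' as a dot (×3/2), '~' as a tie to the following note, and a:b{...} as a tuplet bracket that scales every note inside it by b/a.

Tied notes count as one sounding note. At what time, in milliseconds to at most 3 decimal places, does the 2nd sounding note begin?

1. 0.0ms @ 0 + 972.973ms (3)
2. 972.973ms @ 3 + 972.973ms (3)
3. 1945.946ms @ 6 + 972.973ms (3)
4. 2918.919ms @ 9 + 243.243ms (3/4)
5. 3162.162ms @ 39/4 + 243.243ms (3/4)
6. 3405.405ms @ 21/2 + 486.486ms (3/2)

note 2 onset = 3b = 972.973ms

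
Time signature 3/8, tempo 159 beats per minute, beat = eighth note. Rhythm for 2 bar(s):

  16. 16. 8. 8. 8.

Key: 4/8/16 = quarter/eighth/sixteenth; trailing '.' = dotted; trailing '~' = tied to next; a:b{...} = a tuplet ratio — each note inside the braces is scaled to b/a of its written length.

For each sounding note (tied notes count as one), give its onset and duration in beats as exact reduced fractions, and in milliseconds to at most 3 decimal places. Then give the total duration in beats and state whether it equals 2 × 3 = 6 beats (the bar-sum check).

1) 0.0ms=0b +283.019ms=3/4b
2) 283.019ms=3/4b +283.019ms=3/4b
3) 566.038ms=3/2b +566.038ms=3/2b
4) 1132.075ms=3b +566.038ms=3/2b
5) 1698.113ms=9/2b +566.038ms=3/2b
Σ=6b of 6 (159bpm 3/8) — PASS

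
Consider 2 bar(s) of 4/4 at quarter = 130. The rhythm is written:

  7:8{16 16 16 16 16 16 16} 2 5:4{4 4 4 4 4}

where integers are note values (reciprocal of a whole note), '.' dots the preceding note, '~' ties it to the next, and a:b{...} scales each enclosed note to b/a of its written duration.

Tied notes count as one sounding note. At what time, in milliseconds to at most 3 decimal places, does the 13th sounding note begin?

1. 0.0ms @ 0 + 131.868ms (2/7)
2. 131.868ms @ 2/7 + 131.868ms (2/7)
3. 263.736ms @ 4/7 + 131.868ms (2/7)
4. 395.604ms @ 6/7 + 131.868ms (2/7)
5. 527.473ms @ 8/7 + 131.868ms (2/7)
6. 659.341ms @ 10/7 + 131.868ms (2/7)
7. 791.209ms @ 12/7 + 131.868ms (2/7)
8. 923.077ms @ 2 + 923.077ms (2)
9. 1846.154ms @ 4 + 369.231ms (4/5)
10. 2215.385ms @ 24/5 + 369.231ms (4/5)
11. 2584.615ms @ 28/5 + 369.231ms (4/5)
12. 2953.846ms @ 32/5 + 369.231ms (4/5)
13. 3323.077ms @ 36/5 + 369.231ms (4/5)

note 13 onset = 36/5b = 3323.077ms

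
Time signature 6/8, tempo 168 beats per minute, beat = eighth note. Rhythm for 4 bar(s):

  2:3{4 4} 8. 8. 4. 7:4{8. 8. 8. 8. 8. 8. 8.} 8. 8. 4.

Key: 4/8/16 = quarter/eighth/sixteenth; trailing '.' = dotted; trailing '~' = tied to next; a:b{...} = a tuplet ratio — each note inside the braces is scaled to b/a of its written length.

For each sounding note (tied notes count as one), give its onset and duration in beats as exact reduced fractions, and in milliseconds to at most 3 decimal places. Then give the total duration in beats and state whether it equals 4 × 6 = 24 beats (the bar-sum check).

1) 0.0ms=0b +1071.429ms=3b
2) 1071.429ms=3b +1071.429ms=3b
3) 2142.857ms=6b +535.714ms=3/2b
4) 2678.571ms=15/2b +535.714ms=3/2b
5) 3214.286ms=9b +1071.429ms=3b
6) 4285.714ms=12b +306.122ms=6/7b
7) 4591.837ms=90/7b +306.122ms=6/7b
8) 4897.959ms=96/7b +306.122ms=6/7b
9) 5204.082ms=102/7b +306.122ms=6/7b
10) 5510.204ms=108/7b +306.122ms=6/7b
11) 5816.327ms=114/7b +306.122ms=6/7b
12) 6122.449ms=120/7b +306.122ms=6/7b
13) 6428.571ms=18b +535.714ms=3/2b
14) 6964.286ms=39/2b +535.714ms=3/2b
15) 7500.0ms=21b +1071.429ms=3b
Σ=24b of 24 (168bpm 6/8) — PASS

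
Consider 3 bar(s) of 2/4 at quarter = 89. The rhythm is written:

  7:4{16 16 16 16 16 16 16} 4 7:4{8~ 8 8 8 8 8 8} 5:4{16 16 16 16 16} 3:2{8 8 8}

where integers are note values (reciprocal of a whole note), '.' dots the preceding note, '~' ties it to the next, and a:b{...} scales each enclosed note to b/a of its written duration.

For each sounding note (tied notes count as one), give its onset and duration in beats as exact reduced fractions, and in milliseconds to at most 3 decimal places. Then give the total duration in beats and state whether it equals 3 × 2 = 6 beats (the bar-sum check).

1) 0.0ms=0b +96.308ms=1/7b
2) 96.308ms=1/7b +96.308ms=1/7b
3) 192.616ms=2/7b +96.308ms=1/7b
4) 288.925ms=3/7b +96.308ms=1/7b
5) 385.233ms=4/7b +96.308ms=1/7b
6) 481.541ms=5/7b +96.308ms=1/7b
7) 577.849ms=6/7b +96.308ms=1/7b
8) 674.157ms=1b +674.157ms=1b
9) 1348.315ms=2b +385.233ms=4/7b
10) 1733.547ms=18/7b +192.616ms=2/7b
11) 1926.164ms=20/7b +192.616ms=2/7b
12) 2118.78ms=22/7b +192.616ms=2/7b
13) 2311.396ms=24/7b +192.616ms=2/7b
14) 2504.013ms=26/7b +192.616ms=2/7b
15) 2696.629ms=4b +134.831ms=1/5b
16) 2831.461ms=21/5b +134.831ms=1/5b
17) 2966.292ms=22/5b +134.831ms=1/5b
18) 3101.124ms=23/5b +134.831ms=1/5b
19) 3235.955ms=24/5b +134.831ms=1/5b
20) 3370.787ms=5b +224.719ms=1/3b
21) 3595.506ms=16/3b +224.719ms=1/3b
22) 3820.225ms=17/3b +224.719ms=1/3b
Σ=6b of 6 (89bpm 2/4) — PASS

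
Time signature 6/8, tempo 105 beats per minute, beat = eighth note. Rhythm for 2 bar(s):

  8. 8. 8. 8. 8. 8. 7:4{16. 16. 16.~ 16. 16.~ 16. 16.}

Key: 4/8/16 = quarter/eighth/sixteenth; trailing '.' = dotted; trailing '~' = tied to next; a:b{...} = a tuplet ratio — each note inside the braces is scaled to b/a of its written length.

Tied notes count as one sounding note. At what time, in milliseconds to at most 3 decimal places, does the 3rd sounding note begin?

1. 0.0ms @ 0 + 857.143ms (3/2)
2. 857.143ms @ 3/2 + 857.143ms (3/2)
3. 1714.286ms @ 3 + 857.143ms (3/2)
4. 2571.429ms @ 9/2 + 857.143ms (3/2)
5. 3428.571ms @ 6 + 857.143ms (3/2)
6. 4285.714ms @ 15/2 + 857.143ms (3/2)
7. 5142.857ms @ 9 + 244.898ms (3/7)
8. 5387.755ms @ 66/7 + 244.898ms (3/7)
9. 5632.653ms @ 69/7 + 489.796ms (6/7)
10. 6122.449ms @ 75/7 + 489.796ms (6/7)
11. 6612.245ms @ 81/7 + 244.898ms (3/7)

note 3 onset = 3b = 1714.286ms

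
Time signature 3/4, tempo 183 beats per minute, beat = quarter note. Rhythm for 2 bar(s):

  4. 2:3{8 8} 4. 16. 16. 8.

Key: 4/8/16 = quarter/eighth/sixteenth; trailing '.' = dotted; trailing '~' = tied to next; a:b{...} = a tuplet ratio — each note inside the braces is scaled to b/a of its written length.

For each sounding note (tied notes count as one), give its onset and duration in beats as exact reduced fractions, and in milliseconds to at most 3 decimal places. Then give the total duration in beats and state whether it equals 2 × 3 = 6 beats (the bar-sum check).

1) 0.0ms=0b +491.803ms=3/2b
2) 491.803ms=3/2b +245.902ms=3/4b
3) 737.705ms=9/4b +245.902ms=3/4b
4) 983.607ms=3b +491.803ms=3/2b
5) 1475.41ms=9/2b +122.951ms=3/8b
6) 1598.361ms=39/8b +122.951ms=3/8b
7) 1721.311ms=21/4b +245.902ms=3/4b
Σ=6b of 6 (183bpm 3/4) — PASS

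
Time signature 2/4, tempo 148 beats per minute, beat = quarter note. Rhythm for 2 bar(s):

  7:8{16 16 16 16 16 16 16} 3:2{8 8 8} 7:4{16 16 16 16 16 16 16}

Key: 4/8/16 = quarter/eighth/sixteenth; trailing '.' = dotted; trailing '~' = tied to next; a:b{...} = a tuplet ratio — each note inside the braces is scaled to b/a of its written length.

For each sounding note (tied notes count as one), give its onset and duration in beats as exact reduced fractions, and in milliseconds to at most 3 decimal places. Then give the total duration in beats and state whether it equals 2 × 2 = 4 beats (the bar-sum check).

1) 0.0ms=0b +115.83ms=2/7b
2) 115.83ms=2/7b +115.83ms=2/7b
3) 231.66ms=4/7b +115.83ms=2/7b
4) 347.49ms=6/7b +115.83ms=2/7b
5) 463.32ms=8/7b +115.83ms=2/7b
6) 579.151ms=10/7b +115.83ms=2/7b
7) 694.981ms=12/7b +115.83ms=2/7b
8) 810.811ms=2b +135.135ms=1/3b
9) 945.946ms=7/3b +135.135ms=1/3b
10) 1081.081ms=8/3b +135.135ms=1/3b
11) 1216.216ms=3b +57.915ms=1/7b
12) 1274.131ms=22/7b +57.915ms=1/7b
13) 1332.046ms=23/7b +57.915ms=1/7b
14) 1389.961ms=24/7b +57.915ms=1/7b
15) 1447.876ms=25/7b +57.915ms=1/7b
16) 1505.792ms=26/7b +57.915ms=1/7b
17) 1563.707ms=27/7b +57.915ms=1/7b
Σ=4b of 4 (148bpm 2/4) — PASS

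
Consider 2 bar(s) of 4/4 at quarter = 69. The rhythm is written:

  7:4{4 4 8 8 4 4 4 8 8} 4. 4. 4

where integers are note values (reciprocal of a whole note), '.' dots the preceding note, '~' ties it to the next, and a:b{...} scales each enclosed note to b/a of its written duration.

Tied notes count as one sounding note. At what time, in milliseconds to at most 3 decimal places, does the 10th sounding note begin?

note 10 onset = 4b = 3478.261ms

1. 0.0ms @ 0 + 496.894ms (4/7)
2. 496.894ms @ 4/7 + 496.894ms (4/7)
3. 993.789ms @ 8/7 + 248.447ms (2/7)
4. 1242.236ms @ 10/7 + 248.447ms (2/7)
5. 1490.683ms @ 12/7 + 496.894ms (4/7)
6. 1987.578ms @ 16/7 + 496.894ms (4/7)
7. 2484.472ms @ 20/7 + 496.894ms (4/7)
8. 2981.366ms @ 24/7 + 248.447ms (2/7)
9. 3229.814ms @ 26/7 + 248.447ms (2/7)
10. 3478.261ms @ 4 + 1304.348ms (3/2)
11. 4782.609ms @ 11/2 + 1304.348ms (3/2)
12. 6086.957ms @ 7 + 869.565ms (1)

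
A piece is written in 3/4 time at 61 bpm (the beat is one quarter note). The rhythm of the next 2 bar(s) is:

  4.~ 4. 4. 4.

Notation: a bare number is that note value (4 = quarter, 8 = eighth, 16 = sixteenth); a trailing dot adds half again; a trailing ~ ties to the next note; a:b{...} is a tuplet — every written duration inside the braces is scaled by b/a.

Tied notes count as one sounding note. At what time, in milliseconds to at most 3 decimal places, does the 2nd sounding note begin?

note 2 onset = 3b = 2950.82ms

1. 0.0ms @ 0 + 2950.82ms (3)
2. 2950.82ms @ 3 + 1475.41ms (3/2)
3. 4426.23ms @ 9/2 + 1475.41ms (3/2)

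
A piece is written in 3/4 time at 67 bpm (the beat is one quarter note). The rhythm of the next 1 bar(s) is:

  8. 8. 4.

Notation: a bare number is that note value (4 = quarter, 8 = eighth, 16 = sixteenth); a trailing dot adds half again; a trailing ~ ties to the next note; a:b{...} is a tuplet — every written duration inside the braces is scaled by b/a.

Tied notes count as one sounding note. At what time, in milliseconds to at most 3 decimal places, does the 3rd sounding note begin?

1. 0.0ms @ 0 + 671.642ms (3/4)
2. 671.642ms @ 3/4 + 671.642ms (3/4)
3. 1343.284ms @ 3/2 + 1343.284ms (3/2)

note 3 onset = 3/2b = 1343.284ms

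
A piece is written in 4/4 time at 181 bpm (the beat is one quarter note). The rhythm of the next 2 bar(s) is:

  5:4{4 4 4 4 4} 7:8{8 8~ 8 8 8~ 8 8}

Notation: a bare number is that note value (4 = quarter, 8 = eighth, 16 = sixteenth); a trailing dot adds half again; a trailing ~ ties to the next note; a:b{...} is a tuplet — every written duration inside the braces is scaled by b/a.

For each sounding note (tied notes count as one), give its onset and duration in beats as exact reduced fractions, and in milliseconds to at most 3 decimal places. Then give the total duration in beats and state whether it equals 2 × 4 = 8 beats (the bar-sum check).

1) 0.0ms=0b +265.193ms=4/5b
2) 265.193ms=4/5b +265.193ms=4/5b
3) 530.387ms=8/5b +265.193ms=4/5b
4) 795.58ms=12/5b +265.193ms=4/5b
5) 1060.773ms=16/5b +265.193ms=4/5b
6) 1325.967ms=4b +189.424ms=4/7b
7) 1515.391ms=32/7b +378.848ms=8/7b
8) 1894.238ms=40/7b +189.424ms=4/7b
9) 2083.662ms=44/7b +378.848ms=8/7b
10) 2462.51ms=52/7b +189.424ms=4/7b
Σ=8b of 8 (181bpm 4/4) — PASS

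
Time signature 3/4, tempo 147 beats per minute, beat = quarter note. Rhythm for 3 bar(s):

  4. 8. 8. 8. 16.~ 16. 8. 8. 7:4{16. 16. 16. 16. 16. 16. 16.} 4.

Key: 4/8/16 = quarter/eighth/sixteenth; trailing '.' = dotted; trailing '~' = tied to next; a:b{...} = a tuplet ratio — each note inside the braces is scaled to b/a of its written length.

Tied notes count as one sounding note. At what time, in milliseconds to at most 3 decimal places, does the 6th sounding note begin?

note 6 onset = 9/2b = 1836.735ms

1. 0.0ms @ 0 + 612.245ms (3/2)
2. 612.245ms @ 3/2 + 306.122ms (3/4)
3. 918.367ms @ 9/4 + 306.122ms (3/4)
4. 1224.49ms @ 3 + 306.122ms (3/4)
5. 1530.612ms @ 15/4 + 306.122ms (3/4)
6. 1836.735ms @ 9/2 + 306.122ms (3/4)
7. 2142.857ms @ 21/4 + 306.122ms (3/4)
8. 2448.98ms @ 6 + 87.464ms (3/14)
9. 2536.443ms @ 87/14 + 87.464ms (3/14)
10. 2623.907ms @ 45/7 + 87.464ms (3/14)
11. 2711.37ms @ 93/14 + 87.464ms (3/14)
12. 2798.834ms @ 48/7 + 87.464ms (3/14)
13. 2886.297ms @ 99/14 + 87.464ms (3/14)
14. 2973.761ms @ 51/7 + 87.464ms (3/14)
15. 3061.224ms @ 15/2 + 612.245ms (3/2)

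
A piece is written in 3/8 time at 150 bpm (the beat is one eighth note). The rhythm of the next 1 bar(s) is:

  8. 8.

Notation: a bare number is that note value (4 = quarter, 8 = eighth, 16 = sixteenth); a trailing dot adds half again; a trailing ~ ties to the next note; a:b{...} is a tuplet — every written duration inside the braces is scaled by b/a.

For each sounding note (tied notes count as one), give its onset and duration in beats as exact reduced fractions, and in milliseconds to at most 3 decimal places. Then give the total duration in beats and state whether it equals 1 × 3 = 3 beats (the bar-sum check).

1) 0.0ms=0b +600.0ms=3/2b
2) 600.0ms=3/2b +600.0ms=3/2b
Σ=3b of 3 (150bpm 3/8) — PASS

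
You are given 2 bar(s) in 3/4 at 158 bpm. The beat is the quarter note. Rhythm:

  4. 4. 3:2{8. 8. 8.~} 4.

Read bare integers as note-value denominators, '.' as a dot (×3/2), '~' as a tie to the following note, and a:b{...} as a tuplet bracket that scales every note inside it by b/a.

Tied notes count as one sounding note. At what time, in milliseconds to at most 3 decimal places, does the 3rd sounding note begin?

1. 0.0ms @ 0 + 569.62ms (3/2)
2. 569.62ms @ 3/2 + 569.62ms (3/2)
3. 1139.241ms @ 3 + 189.873ms (1/2)
4. 1329.114ms @ 7/2 + 189.873ms (1/2)
5. 1518.987ms @ 4 + 759.494ms (2)

note 3 onset = 3b = 1139.241ms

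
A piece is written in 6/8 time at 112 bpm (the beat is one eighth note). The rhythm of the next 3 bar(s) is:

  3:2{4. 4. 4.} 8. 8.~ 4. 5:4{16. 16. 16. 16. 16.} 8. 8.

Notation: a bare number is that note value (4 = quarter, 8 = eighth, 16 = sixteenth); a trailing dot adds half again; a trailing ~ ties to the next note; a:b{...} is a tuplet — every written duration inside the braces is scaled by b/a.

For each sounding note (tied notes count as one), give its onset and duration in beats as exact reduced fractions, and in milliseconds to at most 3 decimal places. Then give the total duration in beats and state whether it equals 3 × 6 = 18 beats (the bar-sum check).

1) 0.0ms=0b +1071.429ms=2b
2) 1071.429ms=2b +1071.429ms=2b
3) 2142.857ms=4b +1071.429ms=2b
4) 3214.286ms=6b +803.571ms=3/2b
5) 4017.857ms=15/2b +2410.714ms=9/2b
6) 6428.571ms=12b +321.429ms=3/5b
7) 6750.0ms=63/5b +321.429ms=3/5b
8) 7071.429ms=66/5b +321.429ms=3/5b
9) 7392.857ms=69/5b +321.429ms=3/5b
10) 7714.286ms=72/5b +321.429ms=3/5b
11) 8035.714ms=15b +803.571ms=3/2b
12) 8839.286ms=33/2b +803.571ms=3/2b
Σ=18b of 18 (112bpm 6/8) — PASS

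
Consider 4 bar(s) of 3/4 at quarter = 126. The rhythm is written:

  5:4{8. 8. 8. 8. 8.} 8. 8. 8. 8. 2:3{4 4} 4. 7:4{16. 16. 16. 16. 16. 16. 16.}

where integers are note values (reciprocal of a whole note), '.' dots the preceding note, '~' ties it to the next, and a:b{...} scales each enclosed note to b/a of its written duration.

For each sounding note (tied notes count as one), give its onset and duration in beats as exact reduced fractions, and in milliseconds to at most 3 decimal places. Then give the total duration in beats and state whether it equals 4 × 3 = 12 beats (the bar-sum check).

1) 0.0ms=0b +285.714ms=3/5b
2) 285.714ms=3/5b +285.714ms=3/5b
3) 571.429ms=6/5b +285.714ms=3/5b
4) 857.143ms=9/5b +285.714ms=3/5b
5) 1142.857ms=12/5b +285.714ms=3/5b
6) 1428.571ms=3b +357.143ms=3/4b
7) 1785.714ms=15/4b +357.143ms=3/4b
8) 2142.857ms=9/2b +357.143ms=3/4b
9) 2500.0ms=21/4b +357.143ms=3/4b
10) 2857.143ms=6b +714.286ms=3/2b
11) 3571.429ms=15/2b +714.286ms=3/2b
12) 4285.714ms=9b +714.286ms=3/2b
13) 5000.0ms=21/2b +102.041ms=3/14b
14) 5102.041ms=75/7b +102.041ms=3/14b
15) 5204.082ms=153/14b +102.041ms=3/14b
16) 5306.122ms=78/7b +102.041ms=3/14b
17) 5408.163ms=159/14b +102.041ms=3/14b
18) 5510.204ms=81/7b +102.041ms=3/14b
19) 5612.245ms=165/14b +102.041ms=3/14b
Σ=12b of 12 (126bpm 3/4) — PASS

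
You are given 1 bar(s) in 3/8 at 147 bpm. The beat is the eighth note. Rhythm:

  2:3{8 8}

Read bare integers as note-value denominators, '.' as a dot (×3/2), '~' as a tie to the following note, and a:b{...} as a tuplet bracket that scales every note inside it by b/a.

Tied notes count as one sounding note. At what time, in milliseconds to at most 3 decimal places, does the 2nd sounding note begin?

1. 0.0ms @ 0 + 612.245ms (3/2)
2. 612.245ms @ 3/2 + 612.245ms (3/2)

note 2 onset = 3/2b = 612.245ms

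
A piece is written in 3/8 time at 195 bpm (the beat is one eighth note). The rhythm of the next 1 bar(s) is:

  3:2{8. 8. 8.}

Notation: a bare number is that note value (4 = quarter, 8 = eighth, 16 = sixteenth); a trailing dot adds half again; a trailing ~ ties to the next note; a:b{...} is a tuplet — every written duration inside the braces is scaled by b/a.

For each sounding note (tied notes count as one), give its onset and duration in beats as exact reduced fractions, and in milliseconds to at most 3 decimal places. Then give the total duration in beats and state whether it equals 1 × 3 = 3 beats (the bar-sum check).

1) 0.0ms=0b +307.692ms=1b
2) 307.692ms=1b +307.692ms=1b
3) 615.385ms=2b +307.692ms=1b
Σ=3b of 3 (195bpm 3/8) — PASS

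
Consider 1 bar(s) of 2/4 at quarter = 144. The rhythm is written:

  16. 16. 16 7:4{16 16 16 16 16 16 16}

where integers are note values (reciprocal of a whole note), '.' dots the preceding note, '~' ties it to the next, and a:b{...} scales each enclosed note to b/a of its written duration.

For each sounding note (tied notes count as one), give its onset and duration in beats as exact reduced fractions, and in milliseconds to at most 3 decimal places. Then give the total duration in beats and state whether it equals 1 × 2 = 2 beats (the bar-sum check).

1) 0.0ms=0b +156.25ms=3/8b
2) 156.25ms=3/8b +156.25ms=3/8b
3) 312.5ms=3/4b +104.167ms=1/4b
4) 416.667ms=1b +59.524ms=1/7b
5) 476.19ms=8/7b +59.524ms=1/7b
6) 535.714ms=9/7b +59.524ms=1/7b
7) 595.238ms=10/7b +59.524ms=1/7b
8) 654.762ms=11/7b +59.524ms=1/7b
9) 714.286ms=12/7b +59.524ms=1/7b
10) 773.81ms=13/7b +59.524ms=1/7b
Σ=2b of 2 (144bpm 2/4) — PASS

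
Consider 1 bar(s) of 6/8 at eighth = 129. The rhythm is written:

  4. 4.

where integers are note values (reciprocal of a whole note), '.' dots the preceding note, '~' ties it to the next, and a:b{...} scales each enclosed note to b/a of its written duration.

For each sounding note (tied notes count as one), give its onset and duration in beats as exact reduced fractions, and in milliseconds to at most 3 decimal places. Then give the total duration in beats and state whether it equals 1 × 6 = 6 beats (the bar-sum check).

1) 0.0ms=0b +1395.349ms=3b
2) 1395.349ms=3b +1395.349ms=3b
Σ=6b of 6 (129bpm 6/8) — PASS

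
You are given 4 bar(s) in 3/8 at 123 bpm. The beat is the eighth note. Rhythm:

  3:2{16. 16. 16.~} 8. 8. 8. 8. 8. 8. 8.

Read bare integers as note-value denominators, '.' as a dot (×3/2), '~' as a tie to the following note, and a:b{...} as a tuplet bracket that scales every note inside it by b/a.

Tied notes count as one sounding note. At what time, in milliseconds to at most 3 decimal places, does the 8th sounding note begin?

note 8 onset = 9b = 4390.244ms

1. 0.0ms @ 0 + 243.902ms (1/2)
2. 243.902ms @ 1/2 + 243.902ms (1/2)
3. 487.805ms @ 1 + 975.61ms (2)
4. 1463.415ms @ 3 + 731.707ms (3/2)
5. 2195.122ms @ 9/2 + 731.707ms (3/2)
6. 2926.829ms @ 6 + 731.707ms (3/2)
7. 3658.537ms @ 15/2 + 731.707ms (3/2)
8. 4390.244ms @ 9 + 731.707ms (3/2)
9. 5121.951ms @ 21/2 + 731.707ms (3/2)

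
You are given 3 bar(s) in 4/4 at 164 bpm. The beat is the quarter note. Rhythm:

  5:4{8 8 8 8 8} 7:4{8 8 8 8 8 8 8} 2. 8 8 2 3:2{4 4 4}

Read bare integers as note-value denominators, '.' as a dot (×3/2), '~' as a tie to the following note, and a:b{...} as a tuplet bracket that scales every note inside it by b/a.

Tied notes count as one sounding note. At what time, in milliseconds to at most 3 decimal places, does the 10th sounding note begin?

note 10 onset = 22/7b = 1149.826ms

1. 0.0ms @ 0 + 146.341ms (2/5)
2. 146.341ms @ 2/5 + 146.341ms (2/5)
3. 292.683ms @ 4/5 + 146.341ms (2/5)
4. 439.024ms @ 6/5 + 146.341ms (2/5)
5. 585.366ms @ 8/5 + 146.341ms (2/5)
6. 731.707ms @ 2 + 104.53ms (2/7)
7. 836.237ms @ 16/7 + 104.53ms (2/7)
8. 940.767ms @ 18/7 + 104.53ms (2/7)
9. 1045.296ms @ 20/7 + 104.53ms (2/7)
10. 1149.826ms @ 22/7 + 104.53ms (2/7)
11. 1254.355ms @ 24/7 + 104.53ms (2/7)
12. 1358.885ms @ 26/7 + 104.53ms (2/7)
13. 1463.415ms @ 4 + 1097.561ms (3)
14. 2560.976ms @ 7 + 182.927ms (1/2)
15. 2743.902ms @ 15/2 + 182.927ms (1/2)
16. 2926.829ms @ 8 + 731.707ms (2)
17. 3658.537ms @ 10 + 243.902ms (2/3)
18. 3902.439ms @ 32/3 + 243.902ms (2/3)
19. 4146.341ms @ 34/3 + 243.902ms (2/3)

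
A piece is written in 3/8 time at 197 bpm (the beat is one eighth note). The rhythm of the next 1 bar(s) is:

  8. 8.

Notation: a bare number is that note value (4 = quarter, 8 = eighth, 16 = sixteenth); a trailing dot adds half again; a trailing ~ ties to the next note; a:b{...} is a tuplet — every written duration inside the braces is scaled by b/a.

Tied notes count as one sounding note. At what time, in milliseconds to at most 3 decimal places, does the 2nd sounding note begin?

note 2 onset = 3/2b = 456.853ms

1. 0.0ms @ 0 + 456.853ms (3/2)
2. 456.853ms @ 3/2 + 456.853ms (3/2)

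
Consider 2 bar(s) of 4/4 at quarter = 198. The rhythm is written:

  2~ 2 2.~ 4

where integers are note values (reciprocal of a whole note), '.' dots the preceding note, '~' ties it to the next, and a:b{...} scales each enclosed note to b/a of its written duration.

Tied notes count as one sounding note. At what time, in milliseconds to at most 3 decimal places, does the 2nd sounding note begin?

1. 0.0ms @ 0 + 1212.121ms (4)
2. 1212.121ms @ 4 + 1212.121ms (4)

note 2 onset = 4b = 1212.121ms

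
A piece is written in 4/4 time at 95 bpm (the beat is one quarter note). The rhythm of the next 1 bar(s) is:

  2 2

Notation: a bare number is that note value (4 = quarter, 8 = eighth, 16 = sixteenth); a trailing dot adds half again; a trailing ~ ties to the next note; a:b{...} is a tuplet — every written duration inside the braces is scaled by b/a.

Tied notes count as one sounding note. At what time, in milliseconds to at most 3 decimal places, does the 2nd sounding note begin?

note 2 onset = 2b = 1263.158ms

1. 0.0ms @ 0 + 1263.158ms (2)
2. 1263.158ms @ 2 + 1263.158ms (2)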